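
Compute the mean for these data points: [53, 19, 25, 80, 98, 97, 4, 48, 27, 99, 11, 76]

53.0833

Step 1: Sum all values: 53 + 19 + 25 + 80 + 98 + 97 + 4 + 48 + 27 + 99 + 11 + 76 = 637
Step 2: Count the number of values: n = 12
Step 3: Mean = sum / n = 637 / 12 = 53.0833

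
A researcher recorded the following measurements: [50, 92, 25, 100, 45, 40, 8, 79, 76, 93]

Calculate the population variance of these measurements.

897.76

Step 1: Compute the mean: (50 + 92 + 25 + 100 + 45 + 40 + 8 + 79 + 76 + 93) / 10 = 60.8
Step 2: Compute squared deviations from the mean:
  (50 - 60.8)^2 = 116.64
  (92 - 60.8)^2 = 973.44
  (25 - 60.8)^2 = 1281.64
  (100 - 60.8)^2 = 1536.64
  (45 - 60.8)^2 = 249.64
  (40 - 60.8)^2 = 432.64
  (8 - 60.8)^2 = 2787.84
  (79 - 60.8)^2 = 331.24
  (76 - 60.8)^2 = 231.04
  (93 - 60.8)^2 = 1036.84
Step 3: Sum of squared deviations = 8977.6
Step 4: Population variance = 8977.6 / 10 = 897.76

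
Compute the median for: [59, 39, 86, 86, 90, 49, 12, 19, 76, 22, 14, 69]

54

Step 1: Sort the data in ascending order: [12, 14, 19, 22, 39, 49, 59, 69, 76, 86, 86, 90]
Step 2: The number of values is n = 12.
Step 3: Since n is even, the median is the average of positions 6 and 7:
  Median = (49 + 59) / 2 = 54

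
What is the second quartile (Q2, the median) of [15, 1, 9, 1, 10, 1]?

5

Step 1: Sort the data: [1, 1, 1, 9, 10, 15]
Step 2: n = 6
Step 3: Q2 is the median. Since n is even, it is the average of the values at positions 3 and 4:
  Q2 = (1 + 9) / 2 = 5
Step 4: Q2 = 5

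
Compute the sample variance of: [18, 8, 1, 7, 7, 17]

43.0667

Step 1: Compute the mean: (18 + 8 + 1 + 7 + 7 + 17) / 6 = 9.6667
Step 2: Compute squared deviations from the mean:
  (18 - 9.6667)^2 = 69.4444
  (8 - 9.6667)^2 = 2.7778
  (1 - 9.6667)^2 = 75.1111
  (7 - 9.6667)^2 = 7.1111
  (7 - 9.6667)^2 = 7.1111
  (17 - 9.6667)^2 = 53.7778
Step 3: Sum of squared deviations = 215.3333
Step 4: Sample variance = 215.3333 / 5 = 43.0667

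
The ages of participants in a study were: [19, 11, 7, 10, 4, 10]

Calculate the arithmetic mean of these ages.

10.1667

Step 1: Sum all values: 19 + 11 + 7 + 10 + 4 + 10 = 61
Step 2: Count the number of values: n = 6
Step 3: Mean = sum / n = 61 / 6 = 10.1667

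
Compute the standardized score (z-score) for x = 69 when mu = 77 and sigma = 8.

-1

Step 1: Recall the z-score formula: z = (x - mu) / sigma
Step 2: Substitute values: z = (69 - 77) / 8
Step 3: z = -8 / 8 = -1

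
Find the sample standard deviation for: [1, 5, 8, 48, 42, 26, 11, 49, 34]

19.1601

Step 1: Compute the mean: 24.8889
Step 2: Sum of squared deviations from the mean: 2936.8889
Step 3: Sample variance = 2936.8889 / 8 = 367.1111
Step 4: Standard deviation = sqrt(367.1111) = 19.1601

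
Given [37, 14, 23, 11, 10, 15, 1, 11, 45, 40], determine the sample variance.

222.4556

Step 1: Compute the mean: (37 + 14 + 23 + 11 + 10 + 15 + 1 + 11 + 45 + 40) / 10 = 20.7
Step 2: Compute squared deviations from the mean:
  (37 - 20.7)^2 = 265.69
  (14 - 20.7)^2 = 44.89
  (23 - 20.7)^2 = 5.29
  (11 - 20.7)^2 = 94.09
  (10 - 20.7)^2 = 114.49
  (15 - 20.7)^2 = 32.49
  (1 - 20.7)^2 = 388.09
  (11 - 20.7)^2 = 94.09
  (45 - 20.7)^2 = 590.49
  (40 - 20.7)^2 = 372.49
Step 3: Sum of squared deviations = 2002.1
Step 4: Sample variance = 2002.1 / 9 = 222.4556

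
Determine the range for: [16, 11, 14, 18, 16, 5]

13

Step 1: Identify the maximum value: max = 18
Step 2: Identify the minimum value: min = 5
Step 3: Range = max - min = 18 - 5 = 13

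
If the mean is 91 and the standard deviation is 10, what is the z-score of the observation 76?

-1.5

Step 1: Recall the z-score formula: z = (x - mu) / sigma
Step 2: Substitute values: z = (76 - 91) / 10
Step 3: z = -15 / 10 = -1.5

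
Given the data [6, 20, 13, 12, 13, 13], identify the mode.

13

Step 1: Count the frequency of each value:
  6: appears 1 time(s)
  12: appears 1 time(s)
  13: appears 3 time(s)
  20: appears 1 time(s)
Step 2: The value 13 appears most frequently (3 times).
Step 3: Mode = 13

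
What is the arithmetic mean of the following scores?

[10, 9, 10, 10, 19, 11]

11.5

Step 1: Sum all values: 10 + 9 + 10 + 10 + 19 + 11 = 69
Step 2: Count the number of values: n = 6
Step 3: Mean = sum / n = 69 / 6 = 11.5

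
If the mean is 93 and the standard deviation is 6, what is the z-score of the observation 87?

-1

Step 1: Recall the z-score formula: z = (x - mu) / sigma
Step 2: Substitute values: z = (87 - 93) / 6
Step 3: z = -6 / 6 = -1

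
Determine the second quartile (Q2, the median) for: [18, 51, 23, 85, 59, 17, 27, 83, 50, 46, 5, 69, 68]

50

Step 1: Sort the data: [5, 17, 18, 23, 27, 46, 50, 51, 59, 68, 69, 83, 85]
Step 2: n = 13
Step 3: Q2 is the median. Since n is odd, it is the middle value at position 7: 50
Step 4: Q2 = 50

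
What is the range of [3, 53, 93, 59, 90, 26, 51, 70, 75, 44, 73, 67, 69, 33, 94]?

91

Step 1: Identify the maximum value: max = 94
Step 2: Identify the minimum value: min = 3
Step 3: Range = max - min = 94 - 3 = 91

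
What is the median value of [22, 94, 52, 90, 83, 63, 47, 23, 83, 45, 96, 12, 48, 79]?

57.5

Step 1: Sort the data in ascending order: [12, 22, 23, 45, 47, 48, 52, 63, 79, 83, 83, 90, 94, 96]
Step 2: The number of values is n = 14.
Step 3: Since n is even, the median is the average of positions 7 and 8:
  Median = (52 + 63) / 2 = 57.5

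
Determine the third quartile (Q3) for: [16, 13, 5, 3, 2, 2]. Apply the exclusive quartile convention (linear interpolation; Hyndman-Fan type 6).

13.75

Step 1: Sort the data: [2, 2, 3, 5, 13, 16]
Step 2: n = 6
Step 3: Using the exclusive quartile method:
  Q1 = 2
  Q2 (median) = 4
  Q3 = 13.75
  IQR = Q3 - Q1 = 13.75 - 2 = 11.75
Step 4: Q3 = 13.75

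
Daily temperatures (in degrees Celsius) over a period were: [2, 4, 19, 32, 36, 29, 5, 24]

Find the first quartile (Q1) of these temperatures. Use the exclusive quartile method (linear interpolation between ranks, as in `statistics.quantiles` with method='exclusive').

4.25

Step 1: Sort the data: [2, 4, 5, 19, 24, 29, 32, 36]
Step 2: n = 8
Step 3: Using the exclusive quartile method:
  Q1 = 4.25
  Q2 (median) = 21.5
  Q3 = 31.25
  IQR = Q3 - Q1 = 31.25 - 4.25 = 27
Step 4: Q1 = 4.25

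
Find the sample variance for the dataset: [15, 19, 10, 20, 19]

17.3

Step 1: Compute the mean: (15 + 19 + 10 + 20 + 19) / 5 = 16.6
Step 2: Compute squared deviations from the mean:
  (15 - 16.6)^2 = 2.56
  (19 - 16.6)^2 = 5.76
  (10 - 16.6)^2 = 43.56
  (20 - 16.6)^2 = 11.56
  (19 - 16.6)^2 = 5.76
Step 3: Sum of squared deviations = 69.2
Step 4: Sample variance = 69.2 / 4 = 17.3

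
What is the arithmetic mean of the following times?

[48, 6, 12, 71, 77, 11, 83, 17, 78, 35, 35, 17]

40.8333

Step 1: Sum all values: 48 + 6 + 12 + 71 + 77 + 11 + 83 + 17 + 78 + 35 + 35 + 17 = 490
Step 2: Count the number of values: n = 12
Step 3: Mean = sum / n = 490 / 12 = 40.8333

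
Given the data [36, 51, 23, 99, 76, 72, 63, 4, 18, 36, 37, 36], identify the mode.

36

Step 1: Count the frequency of each value:
  4: appears 1 time(s)
  18: appears 1 time(s)
  23: appears 1 time(s)
  36: appears 3 time(s)
  37: appears 1 time(s)
  51: appears 1 time(s)
  63: appears 1 time(s)
  72: appears 1 time(s)
  76: appears 1 time(s)
  99: appears 1 time(s)
Step 2: The value 36 appears most frequently (3 times).
Step 3: Mode = 36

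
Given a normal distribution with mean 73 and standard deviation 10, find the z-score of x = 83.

1

Step 1: Recall the z-score formula: z = (x - mu) / sigma
Step 2: Substitute values: z = (83 - 73) / 10
Step 3: z = 10 / 10 = 1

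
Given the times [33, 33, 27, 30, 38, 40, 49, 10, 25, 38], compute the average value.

32.3

Step 1: Sum all values: 33 + 33 + 27 + 30 + 38 + 40 + 49 + 10 + 25 + 38 = 323
Step 2: Count the number of values: n = 10
Step 3: Mean = sum / n = 323 / 10 = 32.3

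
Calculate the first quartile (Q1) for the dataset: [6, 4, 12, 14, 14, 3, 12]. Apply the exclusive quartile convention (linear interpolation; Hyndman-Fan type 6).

4

Step 1: Sort the data: [3, 4, 6, 12, 12, 14, 14]
Step 2: n = 7
Step 3: Using the exclusive quartile method:
  Q1 = 4
  Q2 (median) = 12
  Q3 = 14
  IQR = Q3 - Q1 = 14 - 4 = 10
Step 4: Q1 = 4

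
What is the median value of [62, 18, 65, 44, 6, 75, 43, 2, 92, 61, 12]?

44

Step 1: Sort the data in ascending order: [2, 6, 12, 18, 43, 44, 61, 62, 65, 75, 92]
Step 2: The number of values is n = 11.
Step 3: Since n is odd, the median is the middle value at position 6: 44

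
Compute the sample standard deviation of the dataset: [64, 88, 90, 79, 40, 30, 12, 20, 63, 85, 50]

28.037

Step 1: Compute the mean: 56.4545
Step 2: Sum of squared deviations from the mean: 7860.7273
Step 3: Sample variance = 7860.7273 / 10 = 786.0727
Step 4: Standard deviation = sqrt(786.0727) = 28.037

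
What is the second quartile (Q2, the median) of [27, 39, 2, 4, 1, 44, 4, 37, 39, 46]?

32

Step 1: Sort the data: [1, 2, 4, 4, 27, 37, 39, 39, 44, 46]
Step 2: n = 10
Step 3: Q2 is the median. Since n is even, it is the average of the values at positions 5 and 6:
  Q2 = (27 + 37) / 2 = 32
Step 4: Q2 = 32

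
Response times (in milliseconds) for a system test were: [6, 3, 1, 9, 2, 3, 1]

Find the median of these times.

3

Step 1: Sort the data in ascending order: [1, 1, 2, 3, 3, 6, 9]
Step 2: The number of values is n = 7.
Step 3: Since n is odd, the median is the middle value at position 4: 3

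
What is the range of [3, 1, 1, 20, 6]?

19

Step 1: Identify the maximum value: max = 20
Step 2: Identify the minimum value: min = 1
Step 3: Range = max - min = 20 - 1 = 19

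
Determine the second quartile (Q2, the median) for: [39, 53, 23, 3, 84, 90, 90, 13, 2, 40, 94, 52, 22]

40

Step 1: Sort the data: [2, 3, 13, 22, 23, 39, 40, 52, 53, 84, 90, 90, 94]
Step 2: n = 13
Step 3: Q2 is the median. Since n is odd, it is the middle value at position 7: 40
Step 4: Q2 = 40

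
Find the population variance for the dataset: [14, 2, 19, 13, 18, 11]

31.1389

Step 1: Compute the mean: (14 + 2 + 19 + 13 + 18 + 11) / 6 = 12.8333
Step 2: Compute squared deviations from the mean:
  (14 - 12.8333)^2 = 1.3611
  (2 - 12.8333)^2 = 117.3611
  (19 - 12.8333)^2 = 38.0278
  (13 - 12.8333)^2 = 0.0278
  (18 - 12.8333)^2 = 26.6944
  (11 - 12.8333)^2 = 3.3611
Step 3: Sum of squared deviations = 186.8333
Step 4: Population variance = 186.8333 / 6 = 31.1389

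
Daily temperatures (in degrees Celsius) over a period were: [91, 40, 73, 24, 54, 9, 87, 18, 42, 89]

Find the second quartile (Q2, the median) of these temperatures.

48

Step 1: Sort the data: [9, 18, 24, 40, 42, 54, 73, 87, 89, 91]
Step 2: n = 10
Step 3: Q2 is the median. Since n is even, it is the average of the values at positions 5 and 6:
  Q2 = (42 + 54) / 2 = 48
Step 4: Q2 = 48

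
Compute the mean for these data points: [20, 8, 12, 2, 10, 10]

10.3333

Step 1: Sum all values: 20 + 8 + 12 + 2 + 10 + 10 = 62
Step 2: Count the number of values: n = 6
Step 3: Mean = sum / n = 62 / 6 = 10.3333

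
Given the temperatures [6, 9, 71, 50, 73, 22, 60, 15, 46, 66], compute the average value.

41.8

Step 1: Sum all values: 6 + 9 + 71 + 50 + 73 + 22 + 60 + 15 + 46 + 66 = 418
Step 2: Count the number of values: n = 10
Step 3: Mean = sum / n = 418 / 10 = 41.8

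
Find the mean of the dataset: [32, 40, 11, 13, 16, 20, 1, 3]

17

Step 1: Sum all values: 32 + 40 + 11 + 13 + 16 + 20 + 1 + 3 = 136
Step 2: Count the number of values: n = 8
Step 3: Mean = sum / n = 136 / 8 = 17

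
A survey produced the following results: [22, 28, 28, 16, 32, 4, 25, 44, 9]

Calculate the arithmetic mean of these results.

23.1111

Step 1: Sum all values: 22 + 28 + 28 + 16 + 32 + 4 + 25 + 44 + 9 = 208
Step 2: Count the number of values: n = 9
Step 3: Mean = sum / n = 208 / 9 = 23.1111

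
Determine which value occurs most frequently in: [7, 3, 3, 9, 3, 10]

3

Step 1: Count the frequency of each value:
  3: appears 3 time(s)
  7: appears 1 time(s)
  9: appears 1 time(s)
  10: appears 1 time(s)
Step 2: The value 3 appears most frequently (3 times).
Step 3: Mode = 3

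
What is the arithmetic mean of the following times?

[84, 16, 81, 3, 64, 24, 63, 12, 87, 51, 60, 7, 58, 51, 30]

46.0667

Step 1: Sum all values: 84 + 16 + 81 + 3 + 64 + 24 + 63 + 12 + 87 + 51 + 60 + 7 + 58 + 51 + 30 = 691
Step 2: Count the number of values: n = 15
Step 3: Mean = sum / n = 691 / 15 = 46.0667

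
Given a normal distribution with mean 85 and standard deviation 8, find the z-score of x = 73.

-1.5

Step 1: Recall the z-score formula: z = (x - mu) / sigma
Step 2: Substitute values: z = (73 - 85) / 8
Step 3: z = -12 / 8 = -1.5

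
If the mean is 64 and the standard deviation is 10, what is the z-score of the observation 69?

0.5

Step 1: Recall the z-score formula: z = (x - mu) / sigma
Step 2: Substitute values: z = (69 - 64) / 10
Step 3: z = 5 / 10 = 0.5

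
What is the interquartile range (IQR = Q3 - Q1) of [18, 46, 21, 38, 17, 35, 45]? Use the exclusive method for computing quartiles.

27

Step 1: Sort the data: [17, 18, 21, 35, 38, 45, 46]
Step 2: n = 7
Step 3: Using the exclusive quartile method:
  Q1 = 18
  Q2 (median) = 35
  Q3 = 45
  IQR = Q3 - Q1 = 45 - 18 = 27
Step 4: IQR = 27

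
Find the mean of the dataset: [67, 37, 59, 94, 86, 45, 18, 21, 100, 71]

59.8

Step 1: Sum all values: 67 + 37 + 59 + 94 + 86 + 45 + 18 + 21 + 100 + 71 = 598
Step 2: Count the number of values: n = 10
Step 3: Mean = sum / n = 598 / 10 = 59.8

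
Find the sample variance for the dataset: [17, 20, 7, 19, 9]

35.8

Step 1: Compute the mean: (17 + 20 + 7 + 19 + 9) / 5 = 14.4
Step 2: Compute squared deviations from the mean:
  (17 - 14.4)^2 = 6.76
  (20 - 14.4)^2 = 31.36
  (7 - 14.4)^2 = 54.76
  (19 - 14.4)^2 = 21.16
  (9 - 14.4)^2 = 29.16
Step 3: Sum of squared deviations = 143.2
Step 4: Sample variance = 143.2 / 4 = 35.8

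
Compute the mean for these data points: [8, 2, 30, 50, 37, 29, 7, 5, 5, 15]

18.8

Step 1: Sum all values: 8 + 2 + 30 + 50 + 37 + 29 + 7 + 5 + 5 + 15 = 188
Step 2: Count the number of values: n = 10
Step 3: Mean = sum / n = 188 / 10 = 18.8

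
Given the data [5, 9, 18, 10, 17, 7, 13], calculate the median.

10

Step 1: Sort the data in ascending order: [5, 7, 9, 10, 13, 17, 18]
Step 2: The number of values is n = 7.
Step 3: Since n is odd, the median is the middle value at position 4: 10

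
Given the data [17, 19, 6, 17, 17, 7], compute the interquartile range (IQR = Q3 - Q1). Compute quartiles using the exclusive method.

10.75

Step 1: Sort the data: [6, 7, 17, 17, 17, 19]
Step 2: n = 6
Step 3: Using the exclusive quartile method:
  Q1 = 6.75
  Q2 (median) = 17
  Q3 = 17.5
  IQR = Q3 - Q1 = 17.5 - 6.75 = 10.75
Step 4: IQR = 10.75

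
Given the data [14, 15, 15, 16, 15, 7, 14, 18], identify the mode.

15

Step 1: Count the frequency of each value:
  7: appears 1 time(s)
  14: appears 2 time(s)
  15: appears 3 time(s)
  16: appears 1 time(s)
  18: appears 1 time(s)
Step 2: The value 15 appears most frequently (3 times).
Step 3: Mode = 15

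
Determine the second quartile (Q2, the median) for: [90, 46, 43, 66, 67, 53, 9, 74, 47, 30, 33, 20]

46.5

Step 1: Sort the data: [9, 20, 30, 33, 43, 46, 47, 53, 66, 67, 74, 90]
Step 2: n = 12
Step 3: Q2 is the median. Since n is even, it is the average of the values at positions 6 and 7:
  Q2 = (46 + 47) / 2 = 46.5
Step 4: Q2 = 46.5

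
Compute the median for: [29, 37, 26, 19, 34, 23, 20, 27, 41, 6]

26.5

Step 1: Sort the data in ascending order: [6, 19, 20, 23, 26, 27, 29, 34, 37, 41]
Step 2: The number of values is n = 10.
Step 3: Since n is even, the median is the average of positions 5 and 6:
  Median = (26 + 27) / 2 = 26.5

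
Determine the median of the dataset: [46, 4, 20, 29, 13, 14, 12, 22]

17

Step 1: Sort the data in ascending order: [4, 12, 13, 14, 20, 22, 29, 46]
Step 2: The number of values is n = 8.
Step 3: Since n is even, the median is the average of positions 4 and 5:
  Median = (14 + 20) / 2 = 17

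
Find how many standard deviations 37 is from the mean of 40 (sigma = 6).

-0.5

Step 1: Recall the z-score formula: z = (x - mu) / sigma
Step 2: Substitute values: z = (37 - 40) / 6
Step 3: z = -3 / 6 = -0.5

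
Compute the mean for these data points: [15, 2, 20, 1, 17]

11

Step 1: Sum all values: 15 + 2 + 20 + 1 + 17 = 55
Step 2: Count the number of values: n = 5
Step 3: Mean = sum / n = 55 / 5 = 11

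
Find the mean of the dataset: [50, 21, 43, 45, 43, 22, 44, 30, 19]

35.2222

Step 1: Sum all values: 50 + 21 + 43 + 45 + 43 + 22 + 44 + 30 + 19 = 317
Step 2: Count the number of values: n = 9
Step 3: Mean = sum / n = 317 / 9 = 35.2222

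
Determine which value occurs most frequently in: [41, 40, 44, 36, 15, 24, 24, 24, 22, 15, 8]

24

Step 1: Count the frequency of each value:
  8: appears 1 time(s)
  15: appears 2 time(s)
  22: appears 1 time(s)
  24: appears 3 time(s)
  36: appears 1 time(s)
  40: appears 1 time(s)
  41: appears 1 time(s)
  44: appears 1 time(s)
Step 2: The value 24 appears most frequently (3 times).
Step 3: Mode = 24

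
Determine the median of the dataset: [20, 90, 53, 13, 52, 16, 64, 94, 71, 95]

58.5

Step 1: Sort the data in ascending order: [13, 16, 20, 52, 53, 64, 71, 90, 94, 95]
Step 2: The number of values is n = 10.
Step 3: Since n is even, the median is the average of positions 5 and 6:
  Median = (53 + 64) / 2 = 58.5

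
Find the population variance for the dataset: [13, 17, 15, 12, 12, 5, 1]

27.6327

Step 1: Compute the mean: (13 + 17 + 15 + 12 + 12 + 5 + 1) / 7 = 10.7143
Step 2: Compute squared deviations from the mean:
  (13 - 10.7143)^2 = 5.2245
  (17 - 10.7143)^2 = 39.5102
  (15 - 10.7143)^2 = 18.3673
  (12 - 10.7143)^2 = 1.6531
  (12 - 10.7143)^2 = 1.6531
  (5 - 10.7143)^2 = 32.6531
  (1 - 10.7143)^2 = 94.3673
Step 3: Sum of squared deviations = 193.4286
Step 4: Population variance = 193.4286 / 7 = 27.6327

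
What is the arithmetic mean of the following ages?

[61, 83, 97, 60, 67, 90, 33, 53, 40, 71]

65.5

Step 1: Sum all values: 61 + 83 + 97 + 60 + 67 + 90 + 33 + 53 + 40 + 71 = 655
Step 2: Count the number of values: n = 10
Step 3: Mean = sum / n = 655 / 10 = 65.5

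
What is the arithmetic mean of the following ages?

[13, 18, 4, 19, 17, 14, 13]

14

Step 1: Sum all values: 13 + 18 + 4 + 19 + 17 + 14 + 13 = 98
Step 2: Count the number of values: n = 7
Step 3: Mean = sum / n = 98 / 7 = 14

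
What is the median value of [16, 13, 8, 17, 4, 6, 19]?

13

Step 1: Sort the data in ascending order: [4, 6, 8, 13, 16, 17, 19]
Step 2: The number of values is n = 7.
Step 3: Since n is odd, the median is the middle value at position 4: 13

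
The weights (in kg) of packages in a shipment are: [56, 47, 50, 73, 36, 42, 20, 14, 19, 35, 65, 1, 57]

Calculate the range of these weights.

72

Step 1: Identify the maximum value: max = 73
Step 2: Identify the minimum value: min = 1
Step 3: Range = max - min = 73 - 1 = 72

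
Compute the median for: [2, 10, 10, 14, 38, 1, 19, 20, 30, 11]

12.5

Step 1: Sort the data in ascending order: [1, 2, 10, 10, 11, 14, 19, 20, 30, 38]
Step 2: The number of values is n = 10.
Step 3: Since n is even, the median is the average of positions 5 and 6:
  Median = (11 + 14) / 2 = 12.5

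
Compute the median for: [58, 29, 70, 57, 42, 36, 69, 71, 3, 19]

49.5

Step 1: Sort the data in ascending order: [3, 19, 29, 36, 42, 57, 58, 69, 70, 71]
Step 2: The number of values is n = 10.
Step 3: Since n is even, the median is the average of positions 5 and 6:
  Median = (42 + 57) / 2 = 49.5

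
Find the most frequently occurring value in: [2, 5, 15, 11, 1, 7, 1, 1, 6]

1

Step 1: Count the frequency of each value:
  1: appears 3 time(s)
  2: appears 1 time(s)
  5: appears 1 time(s)
  6: appears 1 time(s)
  7: appears 1 time(s)
  11: appears 1 time(s)
  15: appears 1 time(s)
Step 2: The value 1 appears most frequently (3 times).
Step 3: Mode = 1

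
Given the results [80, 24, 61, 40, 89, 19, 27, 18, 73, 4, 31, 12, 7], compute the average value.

37.3077

Step 1: Sum all values: 80 + 24 + 61 + 40 + 89 + 19 + 27 + 18 + 73 + 4 + 31 + 12 + 7 = 485
Step 2: Count the number of values: n = 13
Step 3: Mean = sum / n = 485 / 13 = 37.3077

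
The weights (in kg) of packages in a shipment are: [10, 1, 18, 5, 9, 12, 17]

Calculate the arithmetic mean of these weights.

10.2857

Step 1: Sum all values: 10 + 1 + 18 + 5 + 9 + 12 + 17 = 72
Step 2: Count the number of values: n = 7
Step 3: Mean = sum / n = 72 / 7 = 10.2857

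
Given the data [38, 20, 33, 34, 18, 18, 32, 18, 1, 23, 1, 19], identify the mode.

18

Step 1: Count the frequency of each value:
  1: appears 2 time(s)
  18: appears 3 time(s)
  19: appears 1 time(s)
  20: appears 1 time(s)
  23: appears 1 time(s)
  32: appears 1 time(s)
  33: appears 1 time(s)
  34: appears 1 time(s)
  38: appears 1 time(s)
Step 2: The value 18 appears most frequently (3 times).
Step 3: Mode = 18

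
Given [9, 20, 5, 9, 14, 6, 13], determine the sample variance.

27.1429

Step 1: Compute the mean: (9 + 20 + 5 + 9 + 14 + 6 + 13) / 7 = 10.8571
Step 2: Compute squared deviations from the mean:
  (9 - 10.8571)^2 = 3.449
  (20 - 10.8571)^2 = 83.5918
  (5 - 10.8571)^2 = 34.3061
  (9 - 10.8571)^2 = 3.449
  (14 - 10.8571)^2 = 9.8776
  (6 - 10.8571)^2 = 23.5918
  (13 - 10.8571)^2 = 4.5918
Step 3: Sum of squared deviations = 162.8571
Step 4: Sample variance = 162.8571 / 6 = 27.1429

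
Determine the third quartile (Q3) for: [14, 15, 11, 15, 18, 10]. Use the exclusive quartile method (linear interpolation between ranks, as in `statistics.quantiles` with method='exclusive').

15.75

Step 1: Sort the data: [10, 11, 14, 15, 15, 18]
Step 2: n = 6
Step 3: Using the exclusive quartile method:
  Q1 = 10.75
  Q2 (median) = 14.5
  Q3 = 15.75
  IQR = Q3 - Q1 = 15.75 - 10.75 = 5
Step 4: Q3 = 15.75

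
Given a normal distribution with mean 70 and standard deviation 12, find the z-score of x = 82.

1

Step 1: Recall the z-score formula: z = (x - mu) / sigma
Step 2: Substitute values: z = (82 - 70) / 12
Step 3: z = 12 / 12 = 1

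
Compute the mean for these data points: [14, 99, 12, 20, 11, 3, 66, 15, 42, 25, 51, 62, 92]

39.3846

Step 1: Sum all values: 14 + 99 + 12 + 20 + 11 + 3 + 66 + 15 + 42 + 25 + 51 + 62 + 92 = 512
Step 2: Count the number of values: n = 13
Step 3: Mean = sum / n = 512 / 13 = 39.3846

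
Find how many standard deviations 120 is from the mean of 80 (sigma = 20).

2

Step 1: Recall the z-score formula: z = (x - mu) / sigma
Step 2: Substitute values: z = (120 - 80) / 20
Step 3: z = 40 / 20 = 2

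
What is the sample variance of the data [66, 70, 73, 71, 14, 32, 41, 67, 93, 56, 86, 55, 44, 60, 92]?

485.381

Step 1: Compute the mean: (66 + 70 + 73 + 71 + 14 + 32 + 41 + 67 + 93 + 56 + 86 + 55 + 44 + 60 + 92) / 15 = 61.3333
Step 2: Compute squared deviations from the mean:
  (66 - 61.3333)^2 = 21.7778
  (70 - 61.3333)^2 = 75.1111
  (73 - 61.3333)^2 = 136.1111
  (71 - 61.3333)^2 = 93.4444
  (14 - 61.3333)^2 = 2240.4444
  (32 - 61.3333)^2 = 860.4444
  (41 - 61.3333)^2 = 413.4444
  (67 - 61.3333)^2 = 32.1111
  (93 - 61.3333)^2 = 1002.7778
  (56 - 61.3333)^2 = 28.4444
  (86 - 61.3333)^2 = 608.4444
  (55 - 61.3333)^2 = 40.1111
  (44 - 61.3333)^2 = 300.4444
  (60 - 61.3333)^2 = 1.7778
  (92 - 61.3333)^2 = 940.4444
Step 3: Sum of squared deviations = 6795.3333
Step 4: Sample variance = 6795.3333 / 14 = 485.381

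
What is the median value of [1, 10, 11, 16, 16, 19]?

13.5

Step 1: Sort the data in ascending order: [1, 10, 11, 16, 16, 19]
Step 2: The number of values is n = 6.
Step 3: Since n is even, the median is the average of positions 3 and 4:
  Median = (11 + 16) / 2 = 13.5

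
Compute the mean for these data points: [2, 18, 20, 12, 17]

13.8

Step 1: Sum all values: 2 + 18 + 20 + 12 + 17 = 69
Step 2: Count the number of values: n = 5
Step 3: Mean = sum / n = 69 / 5 = 13.8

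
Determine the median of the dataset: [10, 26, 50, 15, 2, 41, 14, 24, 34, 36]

25

Step 1: Sort the data in ascending order: [2, 10, 14, 15, 24, 26, 34, 36, 41, 50]
Step 2: The number of values is n = 10.
Step 3: Since n is even, the median is the average of positions 5 and 6:
  Median = (24 + 26) / 2 = 25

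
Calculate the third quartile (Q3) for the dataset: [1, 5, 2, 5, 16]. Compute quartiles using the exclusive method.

10.5

Step 1: Sort the data: [1, 2, 5, 5, 16]
Step 2: n = 5
Step 3: Using the exclusive quartile method:
  Q1 = 1.5
  Q2 (median) = 5
  Q3 = 10.5
  IQR = Q3 - Q1 = 10.5 - 1.5 = 9
Step 4: Q3 = 10.5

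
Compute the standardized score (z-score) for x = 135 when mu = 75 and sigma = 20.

3

Step 1: Recall the z-score formula: z = (x - mu) / sigma
Step 2: Substitute values: z = (135 - 75) / 20
Step 3: z = 60 / 20 = 3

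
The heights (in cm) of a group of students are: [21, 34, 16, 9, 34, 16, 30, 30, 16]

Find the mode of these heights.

16

Step 1: Count the frequency of each value:
  9: appears 1 time(s)
  16: appears 3 time(s)
  21: appears 1 time(s)
  30: appears 2 time(s)
  34: appears 2 time(s)
Step 2: The value 16 appears most frequently (3 times).
Step 3: Mode = 16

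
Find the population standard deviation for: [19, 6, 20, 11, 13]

5.1923

Step 1: Compute the mean: 13.8
Step 2: Sum of squared deviations from the mean: 134.8
Step 3: Population variance = 134.8 / 5 = 26.96
Step 4: Standard deviation = sqrt(26.96) = 5.1923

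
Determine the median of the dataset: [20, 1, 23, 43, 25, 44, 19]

23

Step 1: Sort the data in ascending order: [1, 19, 20, 23, 25, 43, 44]
Step 2: The number of values is n = 7.
Step 3: Since n is odd, the median is the middle value at position 4: 23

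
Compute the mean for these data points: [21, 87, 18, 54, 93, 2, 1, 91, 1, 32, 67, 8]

39.5833

Step 1: Sum all values: 21 + 87 + 18 + 54 + 93 + 2 + 1 + 91 + 1 + 32 + 67 + 8 = 475
Step 2: Count the number of values: n = 12
Step 3: Mean = sum / n = 475 / 12 = 39.5833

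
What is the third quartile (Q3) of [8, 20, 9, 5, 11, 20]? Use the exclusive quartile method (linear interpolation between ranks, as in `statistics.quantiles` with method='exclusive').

20

Step 1: Sort the data: [5, 8, 9, 11, 20, 20]
Step 2: n = 6
Step 3: Using the exclusive quartile method:
  Q1 = 7.25
  Q2 (median) = 10
  Q3 = 20
  IQR = Q3 - Q1 = 20 - 7.25 = 12.75
Step 4: Q3 = 20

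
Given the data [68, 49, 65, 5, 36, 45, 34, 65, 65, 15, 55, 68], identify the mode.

65

Step 1: Count the frequency of each value:
  5: appears 1 time(s)
  15: appears 1 time(s)
  34: appears 1 time(s)
  36: appears 1 time(s)
  45: appears 1 time(s)
  49: appears 1 time(s)
  55: appears 1 time(s)
  65: appears 3 time(s)
  68: appears 2 time(s)
Step 2: The value 65 appears most frequently (3 times).
Step 3: Mode = 65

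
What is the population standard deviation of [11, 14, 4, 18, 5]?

5.3141

Step 1: Compute the mean: 10.4
Step 2: Sum of squared deviations from the mean: 141.2
Step 3: Population variance = 141.2 / 5 = 28.24
Step 4: Standard deviation = sqrt(28.24) = 5.3141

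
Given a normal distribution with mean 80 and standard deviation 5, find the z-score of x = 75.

-1

Step 1: Recall the z-score formula: z = (x - mu) / sigma
Step 2: Substitute values: z = (75 - 80) / 5
Step 3: z = -5 / 5 = -1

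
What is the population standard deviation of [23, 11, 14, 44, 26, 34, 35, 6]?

12.3434

Step 1: Compute the mean: 24.125
Step 2: Sum of squared deviations from the mean: 1218.875
Step 3: Population variance = 1218.875 / 8 = 152.3594
Step 4: Standard deviation = sqrt(152.3594) = 12.3434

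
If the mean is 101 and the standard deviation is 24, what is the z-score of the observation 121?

0.8333

Step 1: Recall the z-score formula: z = (x - mu) / sigma
Step 2: Substitute values: z = (121 - 101) / 24
Step 3: z = 20 / 24 = 0.8333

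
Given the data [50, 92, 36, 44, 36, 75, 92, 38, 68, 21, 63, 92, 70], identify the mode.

92

Step 1: Count the frequency of each value:
  21: appears 1 time(s)
  36: appears 2 time(s)
  38: appears 1 time(s)
  44: appears 1 time(s)
  50: appears 1 time(s)
  63: appears 1 time(s)
  68: appears 1 time(s)
  70: appears 1 time(s)
  75: appears 1 time(s)
  92: appears 3 time(s)
Step 2: The value 92 appears most frequently (3 times).
Step 3: Mode = 92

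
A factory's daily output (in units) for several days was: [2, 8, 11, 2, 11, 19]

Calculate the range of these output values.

17

Step 1: Identify the maximum value: max = 19
Step 2: Identify the minimum value: min = 2
Step 3: Range = max - min = 19 - 2 = 17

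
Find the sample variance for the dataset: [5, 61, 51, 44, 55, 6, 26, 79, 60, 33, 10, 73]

663.1742

Step 1: Compute the mean: (5 + 61 + 51 + 44 + 55 + 6 + 26 + 79 + 60 + 33 + 10 + 73) / 12 = 41.9167
Step 2: Compute squared deviations from the mean:
  (5 - 41.9167)^2 = 1362.8403
  (61 - 41.9167)^2 = 364.1736
  (51 - 41.9167)^2 = 82.5069
  (44 - 41.9167)^2 = 4.3403
  (55 - 41.9167)^2 = 171.1736
  (6 - 41.9167)^2 = 1290.0069
  (26 - 41.9167)^2 = 253.3403
  (79 - 41.9167)^2 = 1375.1736
  (60 - 41.9167)^2 = 327.0069
  (33 - 41.9167)^2 = 79.5069
  (10 - 41.9167)^2 = 1018.6736
  (73 - 41.9167)^2 = 966.1736
Step 3: Sum of squared deviations = 7294.9167
Step 4: Sample variance = 7294.9167 / 11 = 663.1742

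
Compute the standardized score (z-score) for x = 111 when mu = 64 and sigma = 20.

2.35

Step 1: Recall the z-score formula: z = (x - mu) / sigma
Step 2: Substitute values: z = (111 - 64) / 20
Step 3: z = 47 / 20 = 2.35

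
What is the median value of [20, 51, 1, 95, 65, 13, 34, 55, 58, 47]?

49

Step 1: Sort the data in ascending order: [1, 13, 20, 34, 47, 51, 55, 58, 65, 95]
Step 2: The number of values is n = 10.
Step 3: Since n is even, the median is the average of positions 5 and 6:
  Median = (47 + 51) / 2 = 49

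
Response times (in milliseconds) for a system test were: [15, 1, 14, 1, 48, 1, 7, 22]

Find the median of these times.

10.5

Step 1: Sort the data in ascending order: [1, 1, 1, 7, 14, 15, 22, 48]
Step 2: The number of values is n = 8.
Step 3: Since n is even, the median is the average of positions 4 and 5:
  Median = (7 + 14) / 2 = 10.5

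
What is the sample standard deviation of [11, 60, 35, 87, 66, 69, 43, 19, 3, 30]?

27.6045

Step 1: Compute the mean: 42.3
Step 2: Sum of squared deviations from the mean: 6858.1
Step 3: Sample variance = 6858.1 / 9 = 762.0111
Step 4: Standard deviation = sqrt(762.0111) = 27.6045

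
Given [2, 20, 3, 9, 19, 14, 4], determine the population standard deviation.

7.0392

Step 1: Compute the mean: 10.1429
Step 2: Sum of squared deviations from the mean: 346.8571
Step 3: Population variance = 346.8571 / 7 = 49.551
Step 4: Standard deviation = sqrt(49.551) = 7.0392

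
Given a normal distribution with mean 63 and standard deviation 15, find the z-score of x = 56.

-0.4667

Step 1: Recall the z-score formula: z = (x - mu) / sigma
Step 2: Substitute values: z = (56 - 63) / 15
Step 3: z = -7 / 15 = -0.4667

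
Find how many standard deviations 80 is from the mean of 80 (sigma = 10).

0

Step 1: Recall the z-score formula: z = (x - mu) / sigma
Step 2: Substitute values: z = (80 - 80) / 10
Step 3: z = 0 / 10 = 0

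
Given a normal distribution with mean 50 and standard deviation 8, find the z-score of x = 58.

1

Step 1: Recall the z-score formula: z = (x - mu) / sigma
Step 2: Substitute values: z = (58 - 50) / 8
Step 3: z = 8 / 8 = 1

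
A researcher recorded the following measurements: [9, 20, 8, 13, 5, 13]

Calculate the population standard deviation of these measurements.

4.7842

Step 1: Compute the mean: 11.3333
Step 2: Sum of squared deviations from the mean: 137.3333
Step 3: Population variance = 137.3333 / 6 = 22.8889
Step 4: Standard deviation = sqrt(22.8889) = 4.7842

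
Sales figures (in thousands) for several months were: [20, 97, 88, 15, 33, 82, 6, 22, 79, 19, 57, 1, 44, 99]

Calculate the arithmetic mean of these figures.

47.2857

Step 1: Sum all values: 20 + 97 + 88 + 15 + 33 + 82 + 6 + 22 + 79 + 19 + 57 + 1 + 44 + 99 = 662
Step 2: Count the number of values: n = 14
Step 3: Mean = sum / n = 662 / 14 = 47.2857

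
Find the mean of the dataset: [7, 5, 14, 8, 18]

10.4

Step 1: Sum all values: 7 + 5 + 14 + 8 + 18 = 52
Step 2: Count the number of values: n = 5
Step 3: Mean = sum / n = 52 / 5 = 10.4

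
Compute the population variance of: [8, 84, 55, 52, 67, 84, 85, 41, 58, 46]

514

Step 1: Compute the mean: (8 + 84 + 55 + 52 + 67 + 84 + 85 + 41 + 58 + 46) / 10 = 58
Step 2: Compute squared deviations from the mean:
  (8 - 58)^2 = 2500
  (84 - 58)^2 = 676
  (55 - 58)^2 = 9
  (52 - 58)^2 = 36
  (67 - 58)^2 = 81
  (84 - 58)^2 = 676
  (85 - 58)^2 = 729
  (41 - 58)^2 = 289
  (58 - 58)^2 = 0
  (46 - 58)^2 = 144
Step 3: Sum of squared deviations = 5140
Step 4: Population variance = 5140 / 10 = 514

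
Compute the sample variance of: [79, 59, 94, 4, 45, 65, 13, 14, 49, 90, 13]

1080.2182

Step 1: Compute the mean: (79 + 59 + 94 + 4 + 45 + 65 + 13 + 14 + 49 + 90 + 13) / 11 = 47.7273
Step 2: Compute squared deviations from the mean:
  (79 - 47.7273)^2 = 977.9835
  (59 - 47.7273)^2 = 127.0744
  (94 - 47.7273)^2 = 2141.1653
  (4 - 47.7273)^2 = 1912.0744
  (45 - 47.7273)^2 = 7.438
  (65 - 47.7273)^2 = 298.3471
  (13 - 47.7273)^2 = 1205.9835
  (14 - 47.7273)^2 = 1137.5289
  (49 - 47.7273)^2 = 1.6198
  (90 - 47.7273)^2 = 1786.9835
  (13 - 47.7273)^2 = 1205.9835
Step 3: Sum of squared deviations = 10802.1818
Step 4: Sample variance = 10802.1818 / 10 = 1080.2182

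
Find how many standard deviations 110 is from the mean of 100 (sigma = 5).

2

Step 1: Recall the z-score formula: z = (x - mu) / sigma
Step 2: Substitute values: z = (110 - 100) / 5
Step 3: z = 10 / 5 = 2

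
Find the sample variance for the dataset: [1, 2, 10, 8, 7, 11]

17.1

Step 1: Compute the mean: (1 + 2 + 10 + 8 + 7 + 11) / 6 = 6.5
Step 2: Compute squared deviations from the mean:
  (1 - 6.5)^2 = 30.25
  (2 - 6.5)^2 = 20.25
  (10 - 6.5)^2 = 12.25
  (8 - 6.5)^2 = 2.25
  (7 - 6.5)^2 = 0.25
  (11 - 6.5)^2 = 20.25
Step 3: Sum of squared deviations = 85.5
Step 4: Sample variance = 85.5 / 5 = 17.1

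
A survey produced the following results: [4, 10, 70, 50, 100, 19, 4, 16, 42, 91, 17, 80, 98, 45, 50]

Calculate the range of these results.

96

Step 1: Identify the maximum value: max = 100
Step 2: Identify the minimum value: min = 4
Step 3: Range = max - min = 100 - 4 = 96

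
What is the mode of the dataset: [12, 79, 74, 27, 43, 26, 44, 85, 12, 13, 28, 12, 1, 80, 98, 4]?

12

Step 1: Count the frequency of each value:
  1: appears 1 time(s)
  4: appears 1 time(s)
  12: appears 3 time(s)
  13: appears 1 time(s)
  26: appears 1 time(s)
  27: appears 1 time(s)
  28: appears 1 time(s)
  43: appears 1 time(s)
  44: appears 1 time(s)
  74: appears 1 time(s)
  79: appears 1 time(s)
  80: appears 1 time(s)
  85: appears 1 time(s)
  98: appears 1 time(s)
Step 2: The value 12 appears most frequently (3 times).
Step 3: Mode = 12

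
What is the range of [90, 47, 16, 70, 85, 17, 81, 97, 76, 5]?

92

Step 1: Identify the maximum value: max = 97
Step 2: Identify the minimum value: min = 5
Step 3: Range = max - min = 97 - 5 = 92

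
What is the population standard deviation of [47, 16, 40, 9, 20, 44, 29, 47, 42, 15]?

14.046

Step 1: Compute the mean: 30.9
Step 2: Sum of squared deviations from the mean: 1972.9
Step 3: Population variance = 1972.9 / 10 = 197.29
Step 4: Standard deviation = sqrt(197.29) = 14.046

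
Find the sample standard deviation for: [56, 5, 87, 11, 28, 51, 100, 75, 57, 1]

34.8439

Step 1: Compute the mean: 47.1
Step 2: Sum of squared deviations from the mean: 10926.9
Step 3: Sample variance = 10926.9 / 9 = 1214.1
Step 4: Standard deviation = sqrt(1214.1) = 34.8439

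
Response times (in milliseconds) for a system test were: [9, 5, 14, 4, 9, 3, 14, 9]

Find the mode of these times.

9

Step 1: Count the frequency of each value:
  3: appears 1 time(s)
  4: appears 1 time(s)
  5: appears 1 time(s)
  9: appears 3 time(s)
  14: appears 2 time(s)
Step 2: The value 9 appears most frequently (3 times).
Step 3: Mode = 9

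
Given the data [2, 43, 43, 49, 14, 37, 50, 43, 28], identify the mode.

43

Step 1: Count the frequency of each value:
  2: appears 1 time(s)
  14: appears 1 time(s)
  28: appears 1 time(s)
  37: appears 1 time(s)
  43: appears 3 time(s)
  49: appears 1 time(s)
  50: appears 1 time(s)
Step 2: The value 43 appears most frequently (3 times).
Step 3: Mode = 43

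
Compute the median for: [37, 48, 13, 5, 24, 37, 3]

24

Step 1: Sort the data in ascending order: [3, 5, 13, 24, 37, 37, 48]
Step 2: The number of values is n = 7.
Step 3: Since n is odd, the median is the middle value at position 4: 24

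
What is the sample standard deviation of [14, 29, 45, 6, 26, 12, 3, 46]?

16.6814

Step 1: Compute the mean: 22.625
Step 2: Sum of squared deviations from the mean: 1947.875
Step 3: Sample variance = 1947.875 / 7 = 278.2679
Step 4: Standard deviation = sqrt(278.2679) = 16.6814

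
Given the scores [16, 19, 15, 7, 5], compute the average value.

12.4

Step 1: Sum all values: 16 + 19 + 15 + 7 + 5 = 62
Step 2: Count the number of values: n = 5
Step 3: Mean = sum / n = 62 / 5 = 12.4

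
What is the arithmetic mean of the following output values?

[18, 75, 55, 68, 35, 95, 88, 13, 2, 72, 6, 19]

45.5

Step 1: Sum all values: 18 + 75 + 55 + 68 + 35 + 95 + 88 + 13 + 2 + 72 + 6 + 19 = 546
Step 2: Count the number of values: n = 12
Step 3: Mean = sum / n = 546 / 12 = 45.5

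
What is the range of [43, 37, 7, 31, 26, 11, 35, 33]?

36

Step 1: Identify the maximum value: max = 43
Step 2: Identify the minimum value: min = 7
Step 3: Range = max - min = 43 - 7 = 36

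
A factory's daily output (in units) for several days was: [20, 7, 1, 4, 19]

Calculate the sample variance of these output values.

76.7

Step 1: Compute the mean: (20 + 7 + 1 + 4 + 19) / 5 = 10.2
Step 2: Compute squared deviations from the mean:
  (20 - 10.2)^2 = 96.04
  (7 - 10.2)^2 = 10.24
  (1 - 10.2)^2 = 84.64
  (4 - 10.2)^2 = 38.44
  (19 - 10.2)^2 = 77.44
Step 3: Sum of squared deviations = 306.8
Step 4: Sample variance = 306.8 / 4 = 76.7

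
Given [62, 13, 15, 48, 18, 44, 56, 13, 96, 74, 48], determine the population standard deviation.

26.185

Step 1: Compute the mean: 44.2727
Step 2: Sum of squared deviations from the mean: 7542.1818
Step 3: Population variance = 7542.1818 / 11 = 685.6529
Step 4: Standard deviation = sqrt(685.6529) = 26.185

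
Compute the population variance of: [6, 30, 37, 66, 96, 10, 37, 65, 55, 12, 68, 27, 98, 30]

829.5357

Step 1: Compute the mean: (6 + 30 + 37 + 66 + 96 + 10 + 37 + 65 + 55 + 12 + 68 + 27 + 98 + 30) / 14 = 45.5
Step 2: Compute squared deviations from the mean:
  (6 - 45.5)^2 = 1560.25
  (30 - 45.5)^2 = 240.25
  (37 - 45.5)^2 = 72.25
  (66 - 45.5)^2 = 420.25
  (96 - 45.5)^2 = 2550.25
  (10 - 45.5)^2 = 1260.25
  (37 - 45.5)^2 = 72.25
  (65 - 45.5)^2 = 380.25
  (55 - 45.5)^2 = 90.25
  (12 - 45.5)^2 = 1122.25
  (68 - 45.5)^2 = 506.25
  (27 - 45.5)^2 = 342.25
  (98 - 45.5)^2 = 2756.25
  (30 - 45.5)^2 = 240.25
Step 3: Sum of squared deviations = 11613.5
Step 4: Population variance = 11613.5 / 14 = 829.5357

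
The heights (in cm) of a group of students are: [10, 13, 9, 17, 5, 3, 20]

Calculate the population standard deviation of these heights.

5.6821

Step 1: Compute the mean: 11
Step 2: Sum of squared deviations from the mean: 226
Step 3: Population variance = 226 / 7 = 32.2857
Step 4: Standard deviation = sqrt(32.2857) = 5.6821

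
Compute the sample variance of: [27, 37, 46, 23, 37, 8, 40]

164.4762

Step 1: Compute the mean: (27 + 37 + 46 + 23 + 37 + 8 + 40) / 7 = 31.1429
Step 2: Compute squared deviations from the mean:
  (27 - 31.1429)^2 = 17.1633
  (37 - 31.1429)^2 = 34.3061
  (46 - 31.1429)^2 = 220.7347
  (23 - 31.1429)^2 = 66.3061
  (37 - 31.1429)^2 = 34.3061
  (8 - 31.1429)^2 = 535.5918
  (40 - 31.1429)^2 = 78.449
Step 3: Sum of squared deviations = 986.8571
Step 4: Sample variance = 986.8571 / 6 = 164.4762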